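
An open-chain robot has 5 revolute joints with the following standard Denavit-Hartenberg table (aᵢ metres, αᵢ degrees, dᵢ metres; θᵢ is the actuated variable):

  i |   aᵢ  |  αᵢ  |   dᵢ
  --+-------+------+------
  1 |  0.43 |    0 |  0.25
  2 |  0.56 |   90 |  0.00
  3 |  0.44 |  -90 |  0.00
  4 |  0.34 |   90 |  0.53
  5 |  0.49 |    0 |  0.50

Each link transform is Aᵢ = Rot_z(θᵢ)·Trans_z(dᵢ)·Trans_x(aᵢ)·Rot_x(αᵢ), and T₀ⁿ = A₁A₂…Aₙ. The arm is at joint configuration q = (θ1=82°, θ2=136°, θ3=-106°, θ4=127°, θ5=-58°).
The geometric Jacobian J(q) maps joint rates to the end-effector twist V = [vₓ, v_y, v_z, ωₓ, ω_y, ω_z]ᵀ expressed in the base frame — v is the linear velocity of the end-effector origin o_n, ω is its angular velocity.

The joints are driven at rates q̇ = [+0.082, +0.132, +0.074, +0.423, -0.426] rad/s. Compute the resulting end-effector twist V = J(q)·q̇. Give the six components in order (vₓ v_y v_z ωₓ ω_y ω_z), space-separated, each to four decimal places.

0.0971 0.1207 0.2435 -0.5977 -0.0477 0.4244

o_n = [0.1159, -0.5200, -0.2414]
J₁: ẑ×o_n = [0.5200, 0.1159, -0.0000], ω = ẑ
J2: z=[0.0000, 0.0000, 1.0000] o=[0.0598, 0.4258, 0.2500] → [0.9458, 0.0560, -0.0000, 0.0000, 0.0000, 1.0000]
J3: z=[-0.6157, 0.7880, 0.0000] o=[-0.3814, 0.0810, 0.2500] → [-0.3873, -0.3026, -0.0219, -0.6157, 0.7880, 0.0000]
J4: z=[-0.7575, -0.5918, -0.2756] o=[-0.2859, 0.1557, -0.1730] → [-0.1457, -0.1626, 0.7496, -0.7575, -0.5918, -0.2756]
J5: z=[0.5440, -0.3387, -0.7677] o=[-0.5646, -0.4066, -0.1224] → [-0.0467, -0.4576, 0.1688, 0.5440, -0.3387, -0.7677]
V = J·q̇ = [0.0971, 0.1207, 0.2435, -0.5977, -0.0477, 0.4244]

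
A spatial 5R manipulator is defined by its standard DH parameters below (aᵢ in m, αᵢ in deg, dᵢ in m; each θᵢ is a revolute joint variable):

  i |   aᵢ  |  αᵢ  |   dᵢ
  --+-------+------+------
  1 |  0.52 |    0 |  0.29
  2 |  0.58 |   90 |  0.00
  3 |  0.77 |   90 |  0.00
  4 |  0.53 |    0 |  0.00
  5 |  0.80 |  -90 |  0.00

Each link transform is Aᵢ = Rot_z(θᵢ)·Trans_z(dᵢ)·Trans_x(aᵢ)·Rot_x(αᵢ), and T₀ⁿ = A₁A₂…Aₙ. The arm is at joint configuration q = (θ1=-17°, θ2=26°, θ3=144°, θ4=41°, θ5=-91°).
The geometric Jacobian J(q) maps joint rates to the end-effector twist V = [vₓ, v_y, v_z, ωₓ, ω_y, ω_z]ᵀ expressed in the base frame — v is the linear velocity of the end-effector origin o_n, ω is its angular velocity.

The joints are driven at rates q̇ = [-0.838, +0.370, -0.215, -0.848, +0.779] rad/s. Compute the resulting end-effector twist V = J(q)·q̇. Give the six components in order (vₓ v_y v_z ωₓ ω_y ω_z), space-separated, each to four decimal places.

-0.1124 0.3358 0.4414 -0.0737 0.2060 -0.5238

o_n = [-0.3171, -0.0126, 1.2800]
J₁: ẑ×o_n = [0.0126, -0.3171, 0.0000], ω = ẑ
J2: z=[0.0000, 0.0000, 1.0000] o=[0.4973, -0.1520, 0.2900] → [-0.1394, -0.8144, 0.0000, 0.0000, 0.0000, 1.0000]
J3: z=[0.1564, -0.9877, 0.0000] o=[1.0701, -0.0613, 0.2900] → [-0.9778, -0.1549, -1.3626, 0.1564, -0.9877, 0.0000]
J4: z=[0.5805, 0.0919, 0.8090] o=[0.4549, -0.1588, 0.7426] → [-0.0688, -0.9365, 0.1558, 0.5805, 0.0919, 0.8090]
J5: z=[0.5805, 0.0919, 0.8090] o=[0.1896, -0.5528, 0.9777] → [-0.4092, -0.5855, 0.3602, 0.5805, 0.0919, 0.8090]
V = J·q̇ = [-0.1124, 0.3358, 0.4414, -0.0737, 0.2060, -0.5238]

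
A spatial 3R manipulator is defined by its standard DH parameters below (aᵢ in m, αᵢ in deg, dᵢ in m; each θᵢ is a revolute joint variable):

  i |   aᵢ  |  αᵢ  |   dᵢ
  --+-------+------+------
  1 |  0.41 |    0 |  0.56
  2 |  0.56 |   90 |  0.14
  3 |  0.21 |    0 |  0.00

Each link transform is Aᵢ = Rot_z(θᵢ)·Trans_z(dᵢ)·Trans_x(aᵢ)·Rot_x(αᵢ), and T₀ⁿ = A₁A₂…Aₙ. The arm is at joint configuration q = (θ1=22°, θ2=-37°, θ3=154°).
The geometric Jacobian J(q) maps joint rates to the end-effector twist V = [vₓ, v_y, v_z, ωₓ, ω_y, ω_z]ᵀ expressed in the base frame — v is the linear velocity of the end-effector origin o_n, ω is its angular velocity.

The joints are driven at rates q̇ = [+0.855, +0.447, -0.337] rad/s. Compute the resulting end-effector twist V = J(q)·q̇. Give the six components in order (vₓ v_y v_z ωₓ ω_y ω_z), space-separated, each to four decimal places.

0.0238 0.7839 0.0636 0.0872 0.3255 1.3020

o_n = [0.7387, 0.0575, 0.7921]
J₁: ẑ×o_n = [-0.0575, 0.7387, 0.0000], ω = ẑ
J2: z=[0.0000, 0.0000, 1.0000] o=[0.3801, 0.1536, 0.5600] → [0.0961, 0.3586, -0.0000, 0.0000, 0.0000, 1.0000]
J3: z=[-0.2588, -0.9659, 0.0000] o=[0.9211, 0.0087, 0.7000] → [-0.0889, 0.0238, -0.1887, -0.2588, -0.9659, 0.0000]
V = J·q̇ = [0.0238, 0.7839, 0.0636, 0.0872, 0.3255, 1.3020]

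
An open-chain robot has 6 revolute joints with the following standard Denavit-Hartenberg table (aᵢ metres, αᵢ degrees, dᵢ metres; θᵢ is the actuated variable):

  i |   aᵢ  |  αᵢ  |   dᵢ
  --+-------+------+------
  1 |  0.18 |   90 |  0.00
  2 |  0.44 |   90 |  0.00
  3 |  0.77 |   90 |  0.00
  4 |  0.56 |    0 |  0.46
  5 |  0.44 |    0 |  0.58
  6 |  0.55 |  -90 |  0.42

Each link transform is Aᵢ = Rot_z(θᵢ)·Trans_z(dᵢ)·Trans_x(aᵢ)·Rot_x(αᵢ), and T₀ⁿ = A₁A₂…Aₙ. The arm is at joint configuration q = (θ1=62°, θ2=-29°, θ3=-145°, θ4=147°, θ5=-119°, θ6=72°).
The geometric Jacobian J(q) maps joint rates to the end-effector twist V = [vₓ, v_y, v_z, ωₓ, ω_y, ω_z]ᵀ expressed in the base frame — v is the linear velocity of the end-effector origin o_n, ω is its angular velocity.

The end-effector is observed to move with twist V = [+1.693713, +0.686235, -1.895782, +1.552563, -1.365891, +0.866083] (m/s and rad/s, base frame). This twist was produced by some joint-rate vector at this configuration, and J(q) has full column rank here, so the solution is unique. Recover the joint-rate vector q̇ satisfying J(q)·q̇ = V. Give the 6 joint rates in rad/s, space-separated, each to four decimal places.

0.1900 0.9480 -0.3600 -0.0670 0.8720 0.4940

o_n = [0.2375, -1.3758, -0.4929]
J₁: ẑ×o_n = [1.3758, 0.2375, -0.0000], ω = ẑ
J2: z=[0.8829, -0.4695, 0.0000] o=[0.0845, 0.1589, 0.0000] → [0.2314, 0.4352, -1.2833, 0.8829, -0.4695, 0.0000]
J3: z=[-0.2276, -0.4281, -0.8746] o=[0.2652, 0.4987, -0.2133] → [-1.5199, -0.0394, 0.4148, -0.2276, -0.4281, -0.8746]
J4: z=[0.4878, -0.8275, 0.2781] o=[-0.3838, 0.2190, 0.0925] → [0.9278, 0.4583, -0.2637, 0.4878, -0.8275, 0.2781]
J5: z=[0.4878, -0.8275, 0.2781] o=[0.1670, -0.1216, -0.2329] → [0.5639, 0.1464, -0.5534, 0.4878, -0.8275, 0.2781]
J6: z=[0.4878, -0.8275, 0.2781] o=[0.0755, -0.8311, -0.0980] → [0.4782, 0.2377, -0.1316, 0.4878, -0.8275, 0.2781]
q̇ = J⁺·V = [0.1900, 0.9480, -0.3600, -0.0670, 0.8720, 0.4940]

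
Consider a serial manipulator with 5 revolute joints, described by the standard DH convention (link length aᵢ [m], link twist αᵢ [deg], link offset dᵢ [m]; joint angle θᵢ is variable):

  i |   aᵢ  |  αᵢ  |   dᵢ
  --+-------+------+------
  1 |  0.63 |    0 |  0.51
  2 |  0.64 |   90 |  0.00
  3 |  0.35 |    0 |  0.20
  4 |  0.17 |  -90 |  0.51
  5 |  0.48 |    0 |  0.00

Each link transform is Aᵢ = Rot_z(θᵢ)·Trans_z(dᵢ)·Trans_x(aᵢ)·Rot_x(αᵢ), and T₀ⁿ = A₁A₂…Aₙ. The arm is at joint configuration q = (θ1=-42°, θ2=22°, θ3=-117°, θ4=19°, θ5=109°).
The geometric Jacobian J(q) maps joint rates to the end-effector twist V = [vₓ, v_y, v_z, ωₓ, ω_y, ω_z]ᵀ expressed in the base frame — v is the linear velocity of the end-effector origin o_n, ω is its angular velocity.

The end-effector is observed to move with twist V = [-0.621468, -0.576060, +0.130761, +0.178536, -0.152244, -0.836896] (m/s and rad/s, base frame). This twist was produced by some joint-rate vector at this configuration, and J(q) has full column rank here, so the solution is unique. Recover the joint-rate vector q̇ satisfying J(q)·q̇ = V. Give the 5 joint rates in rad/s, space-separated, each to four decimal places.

-0.5700 -0.2360 -0.1960 0.2780 0.2220

o_n = [0.8309, -0.8261, 0.1846]
J₁: ẑ×o_n = [0.8261, 0.8309, -0.0000], ω = ẑ
J2: z=[0.0000, 0.0000, 1.0000] o=[0.4682, -0.4216, 0.5100] → [0.4046, 0.3627, -0.0000, 0.0000, 0.0000, 1.0000]
J3: z=[-0.3420, -0.9397, 0.0000] o=[1.0696, -0.6404, 0.5100] → [0.3058, -0.1113, -0.1608, -0.3420, -0.9397, 0.0000]
J4: z=[-0.3420, -0.9397, 0.0000] o=[0.8519, -0.7740, 0.1981] → [0.0128, -0.0046, -0.0019, -0.3420, -0.9397, 0.0000]
J5: z=[0.9305, -0.3387, -0.1392] o=[0.6552, -1.2452, 0.0298] → [0.0059, -0.1685, 0.4494, 0.9305, -0.3387, -0.1392]
q̇ = J⁺·V = [-0.5700, -0.2360, -0.1960, 0.2780, 0.2220]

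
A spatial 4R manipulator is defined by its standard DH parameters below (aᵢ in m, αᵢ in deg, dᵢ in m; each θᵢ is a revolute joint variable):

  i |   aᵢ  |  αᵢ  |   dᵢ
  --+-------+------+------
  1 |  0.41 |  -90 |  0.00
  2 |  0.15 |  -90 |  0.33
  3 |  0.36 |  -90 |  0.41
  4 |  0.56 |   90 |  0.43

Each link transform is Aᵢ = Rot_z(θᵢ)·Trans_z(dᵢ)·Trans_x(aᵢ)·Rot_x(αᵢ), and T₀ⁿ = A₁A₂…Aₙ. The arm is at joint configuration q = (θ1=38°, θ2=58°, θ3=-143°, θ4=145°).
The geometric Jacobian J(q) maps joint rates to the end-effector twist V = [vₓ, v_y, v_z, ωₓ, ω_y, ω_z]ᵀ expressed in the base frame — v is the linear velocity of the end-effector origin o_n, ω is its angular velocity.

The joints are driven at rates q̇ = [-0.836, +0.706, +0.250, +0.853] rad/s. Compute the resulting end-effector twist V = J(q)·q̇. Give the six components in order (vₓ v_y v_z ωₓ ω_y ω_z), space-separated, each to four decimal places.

o_n = [0.0894, 0.8490, -0.4606]
J₁: ẑ×o_n = [-0.8490, 0.0894, 0.0000], ω = ẑ
J2: z=[-0.6157, 0.7880, 0.0000] o=[0.3231, 0.2524, 0.0000] → [-0.3629, -0.2836, -0.1831, -0.6157, 0.7880, 0.0000]
J3: z=[-0.6683, -0.5221, -0.5299] o=[0.1826, 0.5614, -0.1272] → [0.3265, -0.1734, -0.2408, -0.6683, -0.5221, -0.5299]
J4: z=[-0.2404, 0.8257, -0.5104] o=[-0.3449, 0.4243, -0.1007] → [-0.0804, -0.3081, -0.4606, -0.2404, 0.8257, -0.5104]
V = J·q̇ = [0.4665, -0.5811, -0.5824, -0.8068, 1.1301, -1.4038]

0.4665 -0.5811 -0.5824 -0.8068 1.1301 -1.4038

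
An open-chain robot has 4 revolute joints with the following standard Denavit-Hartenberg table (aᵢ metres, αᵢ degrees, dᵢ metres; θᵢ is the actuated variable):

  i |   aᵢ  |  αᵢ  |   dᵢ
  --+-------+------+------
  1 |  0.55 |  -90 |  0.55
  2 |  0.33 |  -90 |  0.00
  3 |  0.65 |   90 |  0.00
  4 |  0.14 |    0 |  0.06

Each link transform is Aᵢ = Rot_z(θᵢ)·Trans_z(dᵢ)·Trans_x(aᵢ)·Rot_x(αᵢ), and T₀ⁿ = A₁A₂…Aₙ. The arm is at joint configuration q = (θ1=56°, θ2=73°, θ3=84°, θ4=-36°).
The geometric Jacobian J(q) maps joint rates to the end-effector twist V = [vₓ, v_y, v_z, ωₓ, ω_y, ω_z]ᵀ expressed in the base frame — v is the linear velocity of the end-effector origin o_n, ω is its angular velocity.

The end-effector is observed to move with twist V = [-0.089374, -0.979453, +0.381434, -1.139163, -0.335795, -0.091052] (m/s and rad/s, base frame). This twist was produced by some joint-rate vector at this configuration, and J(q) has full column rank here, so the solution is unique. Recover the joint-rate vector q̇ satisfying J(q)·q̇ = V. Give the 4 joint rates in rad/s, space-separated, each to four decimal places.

o_n = [1.0524, 0.2140, 0.1251]
J₁: ẑ×o_n = [-0.2140, 1.0524, 0.0000], ω = ẑ
J2: z=[-0.8290, 0.5592, 0.0000] o=[0.3076, 0.4560, 0.5500] → [-0.2376, -0.3522, -0.2159, -0.8290, 0.5592, 0.0000]
J3: z=[-0.5348, -0.7928, -0.2924] o=[0.3615, 0.5360, 0.2344] → [-0.0075, -0.2605, 0.7199, -0.5348, -0.7928, -0.2924]
J4: z=[0.0759, 0.2995, -0.9511] o=[0.9085, 0.1909, 0.1694] → [0.0087, -0.1335, -0.0413, 0.0759, 0.2995, -0.9511]
q̇ = J⁺·V = [-0.5610, 0.8320, 0.7380, -0.7210]

-0.5610 0.8320 0.7380 -0.7210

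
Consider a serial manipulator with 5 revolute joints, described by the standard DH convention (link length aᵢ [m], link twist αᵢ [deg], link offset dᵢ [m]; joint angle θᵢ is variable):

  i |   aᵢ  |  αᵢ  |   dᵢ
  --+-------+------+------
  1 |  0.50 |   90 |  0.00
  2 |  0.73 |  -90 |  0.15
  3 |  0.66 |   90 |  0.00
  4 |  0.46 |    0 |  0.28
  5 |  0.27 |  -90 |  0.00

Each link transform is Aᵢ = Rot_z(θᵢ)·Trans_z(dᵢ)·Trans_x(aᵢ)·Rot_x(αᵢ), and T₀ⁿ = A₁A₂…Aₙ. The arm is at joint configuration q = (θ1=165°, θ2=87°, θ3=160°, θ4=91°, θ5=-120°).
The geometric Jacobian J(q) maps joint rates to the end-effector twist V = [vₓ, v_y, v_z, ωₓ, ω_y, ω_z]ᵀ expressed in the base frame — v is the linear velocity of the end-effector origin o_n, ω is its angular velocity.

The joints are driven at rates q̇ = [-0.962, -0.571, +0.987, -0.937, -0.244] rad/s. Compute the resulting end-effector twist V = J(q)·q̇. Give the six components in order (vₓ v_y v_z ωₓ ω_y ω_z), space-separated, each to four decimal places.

-0.4055 0.9360 -0.6444 1.1119 0.2598 -1.3137

o_n = [-0.2730, -0.3584, 0.0084]
J₁: ẑ×o_n = [0.3584, -0.2730, 0.0000], ω = ẑ
J2: z=[0.2588, 0.9659, 0.0000] o=[-0.4830, 0.1294, 0.0000] → [0.0082, -0.0022, -0.3290, 0.2588, 0.9659, 0.0000]
J3: z=[0.9646, -0.2585, 0.0523] o=[-0.4810, 0.2842, 0.7290] → [0.2199, 0.7059, -0.5661, 0.9646, -0.2585, 0.0523]
J4: z=[-0.2605, -0.9030, 0.3416] o=[-0.5081, 0.0577, 0.1097] → [0.2335, 0.0539, 0.3207, -0.2605, -0.9030, 0.3416]
J5: z=[-0.2605, -0.9030, 0.3416] o=[-0.1371, -0.3112, 0.2369] → [0.2224, -0.1059, -0.1105, -0.2605, -0.9030, 0.3416]
V = J·q̇ = [-0.4055, 0.9360, -0.6444, 1.1119, 0.2598, -1.3137]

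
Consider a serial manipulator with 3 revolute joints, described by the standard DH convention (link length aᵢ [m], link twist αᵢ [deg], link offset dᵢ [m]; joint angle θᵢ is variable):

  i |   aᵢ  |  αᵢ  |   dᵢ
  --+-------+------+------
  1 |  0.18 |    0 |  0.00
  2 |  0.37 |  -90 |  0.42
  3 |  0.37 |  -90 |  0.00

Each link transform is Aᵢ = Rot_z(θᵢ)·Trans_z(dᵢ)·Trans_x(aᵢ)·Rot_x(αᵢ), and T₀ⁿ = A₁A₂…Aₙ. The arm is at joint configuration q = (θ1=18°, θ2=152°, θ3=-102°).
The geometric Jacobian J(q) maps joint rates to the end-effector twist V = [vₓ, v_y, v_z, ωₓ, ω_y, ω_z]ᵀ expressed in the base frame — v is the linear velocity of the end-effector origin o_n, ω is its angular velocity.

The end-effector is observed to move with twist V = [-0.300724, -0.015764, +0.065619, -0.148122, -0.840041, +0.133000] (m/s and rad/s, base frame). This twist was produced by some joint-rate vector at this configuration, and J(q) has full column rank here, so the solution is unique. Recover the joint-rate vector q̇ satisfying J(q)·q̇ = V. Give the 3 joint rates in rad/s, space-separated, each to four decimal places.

o_n = [-0.1174, 0.1065, 0.7819]
J₁: ẑ×o_n = [-0.1065, -0.1174, 0.0000], ω = ẑ
J2: z=[0.0000, 0.0000, 1.0000] o=[0.1712, 0.0556, 0.0000] → [-0.0509, -0.2886, 0.0000, 0.0000, 0.0000, 1.0000]
J3: z=[-0.1736, -0.9848, 0.0000] o=[-0.1932, 0.1199, 0.4200] → [-0.3564, 0.0628, 0.0769, -0.1736, -0.9848, 0.0000]
q̇ = J⁺·V = [-0.1810, 0.3140, 0.8530]

-0.1810 0.3140 0.8530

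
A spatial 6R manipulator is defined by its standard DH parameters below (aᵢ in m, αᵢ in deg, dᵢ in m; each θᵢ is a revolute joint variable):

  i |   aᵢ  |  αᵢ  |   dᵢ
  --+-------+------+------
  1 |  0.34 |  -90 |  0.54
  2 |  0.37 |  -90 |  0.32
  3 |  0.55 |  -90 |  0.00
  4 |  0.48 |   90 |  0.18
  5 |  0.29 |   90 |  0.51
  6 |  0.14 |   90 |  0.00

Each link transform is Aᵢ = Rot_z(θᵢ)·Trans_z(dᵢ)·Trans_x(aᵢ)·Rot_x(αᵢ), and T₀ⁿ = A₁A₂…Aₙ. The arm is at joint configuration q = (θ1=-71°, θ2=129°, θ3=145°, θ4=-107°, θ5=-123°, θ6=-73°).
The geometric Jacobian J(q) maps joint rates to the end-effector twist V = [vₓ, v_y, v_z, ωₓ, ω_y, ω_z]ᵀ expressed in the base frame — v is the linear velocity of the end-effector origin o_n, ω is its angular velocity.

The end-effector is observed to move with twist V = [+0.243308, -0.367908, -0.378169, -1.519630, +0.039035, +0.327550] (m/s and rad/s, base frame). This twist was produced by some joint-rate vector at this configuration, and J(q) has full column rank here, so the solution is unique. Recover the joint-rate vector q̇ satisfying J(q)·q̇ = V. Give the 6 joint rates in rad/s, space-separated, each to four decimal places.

o_n = [0.1673, 0.0708, 0.3855]
J₁: ẑ×o_n = [-0.0708, 0.1673, 0.0000], ω = ẑ
J2: z=[0.9455, 0.3256, 0.0000] o=[0.1107, -0.3215, 0.5400] → [-0.0503, 0.1460, 0.3524, 0.9455, 0.3256, 0.0000]
J3: z=[-0.2530, 0.7348, 0.6293] o=[0.3375, 0.0029, 0.2525] → [0.0551, -0.0734, 0.1079, -0.2530, 0.7348, 0.6293]
J4: z=[0.8920, -0.0746, 0.4458] o=[0.1315, -0.3679, 0.6026] → [-0.1794, 0.2096, 0.3940, 0.8920, -0.0746, 0.4458]
J5: z=[0.4321, 0.4299, -0.7928] o=[0.2285, 0.0506, 0.8824] → [-0.1975, 0.2632, 0.0350, 0.4321, 0.4299, -0.7928]
J6: z=[0.5969, -0.7953, -0.1059] o=[0.2528, 0.1458, 0.3040] → [-0.0728, -0.0396, -0.1128, 0.5969, -0.7953, -0.1059]
q̇ = J⁺·V = [-0.1760, -0.8390, 0.4510, -0.3460, -0.4470, -0.1850]

-0.1760 -0.8390 0.4510 -0.3460 -0.4470 -0.1850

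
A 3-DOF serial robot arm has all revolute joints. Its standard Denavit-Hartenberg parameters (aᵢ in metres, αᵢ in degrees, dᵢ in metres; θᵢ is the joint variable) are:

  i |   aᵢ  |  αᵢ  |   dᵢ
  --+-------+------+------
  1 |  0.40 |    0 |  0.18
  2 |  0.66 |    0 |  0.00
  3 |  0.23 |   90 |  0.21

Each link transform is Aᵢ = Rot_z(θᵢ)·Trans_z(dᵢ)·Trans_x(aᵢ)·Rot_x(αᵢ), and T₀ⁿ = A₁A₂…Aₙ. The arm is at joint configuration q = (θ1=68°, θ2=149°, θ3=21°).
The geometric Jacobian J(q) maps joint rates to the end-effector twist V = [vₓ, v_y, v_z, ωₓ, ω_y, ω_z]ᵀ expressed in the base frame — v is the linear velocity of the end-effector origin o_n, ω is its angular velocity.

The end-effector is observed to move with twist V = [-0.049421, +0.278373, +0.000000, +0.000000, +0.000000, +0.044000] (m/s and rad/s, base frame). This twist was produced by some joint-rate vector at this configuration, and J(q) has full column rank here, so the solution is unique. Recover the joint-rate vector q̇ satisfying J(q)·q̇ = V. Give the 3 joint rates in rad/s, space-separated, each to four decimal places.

-0.6040 -0.1060 0.7540

o_n = [-0.4991, -0.2214, 0.3900]
J₁: ẑ×o_n = [0.2214, -0.4991, 0.0000], ω = ẑ
J2: z=[0.0000, 0.0000, 1.0000] o=[0.1498, 0.3709, 0.1800] → [0.5922, -0.6490, 0.0000, 0.0000, 0.0000, 1.0000]
J3: z=[0.0000, 0.0000, 1.0000] o=[-0.3773, -0.0263, 0.1800] → [0.1951, -0.1219, 0.0000, 0.0000, 0.0000, 1.0000]
q̇ = J⁺·V = [-0.6040, -0.1060, 0.7540]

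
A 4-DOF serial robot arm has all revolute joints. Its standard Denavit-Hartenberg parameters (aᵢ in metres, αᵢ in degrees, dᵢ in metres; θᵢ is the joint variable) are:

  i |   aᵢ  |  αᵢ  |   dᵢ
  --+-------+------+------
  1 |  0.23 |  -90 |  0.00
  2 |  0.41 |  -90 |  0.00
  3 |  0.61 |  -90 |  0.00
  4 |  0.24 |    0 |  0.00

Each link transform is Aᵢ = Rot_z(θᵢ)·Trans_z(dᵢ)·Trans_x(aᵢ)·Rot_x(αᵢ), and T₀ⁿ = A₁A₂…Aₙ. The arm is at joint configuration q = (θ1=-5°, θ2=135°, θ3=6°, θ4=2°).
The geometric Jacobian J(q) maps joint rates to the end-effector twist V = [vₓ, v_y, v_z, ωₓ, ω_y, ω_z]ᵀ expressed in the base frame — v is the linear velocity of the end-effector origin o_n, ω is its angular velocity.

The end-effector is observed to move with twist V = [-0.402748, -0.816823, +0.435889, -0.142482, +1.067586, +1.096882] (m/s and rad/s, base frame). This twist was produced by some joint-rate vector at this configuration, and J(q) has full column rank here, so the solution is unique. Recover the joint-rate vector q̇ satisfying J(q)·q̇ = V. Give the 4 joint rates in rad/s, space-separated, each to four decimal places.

0.9670 0.3440 0.2580 -0.7110

o_n = [-0.6569, -0.0317, -0.8935]
J₁: ẑ×o_n = [0.0317, -0.6569, 0.0000], ω = ẑ
J2: z=[0.0872, 0.9962, 0.0000] o=[0.2291, -0.0200, 0.0000] → [-0.8901, 0.0779, 0.8816, 0.0872, 0.9962, 0.0000]
J3: z=[-0.7044, 0.0616, 0.7071] o=[-0.0597, 0.0052, -0.2899] → [-0.0111, -0.8475, 0.0628, -0.7044, 0.0616, 0.7071]
J4: z=[-0.0130, -0.9972, 0.0739] o=[-0.4926, -0.0209, -0.7189] → [0.1749, -0.0144, -0.1637, -0.0130, -0.9972, 0.0739]
q̇ = J⁺·V = [0.9670, 0.3440, 0.2580, -0.7110]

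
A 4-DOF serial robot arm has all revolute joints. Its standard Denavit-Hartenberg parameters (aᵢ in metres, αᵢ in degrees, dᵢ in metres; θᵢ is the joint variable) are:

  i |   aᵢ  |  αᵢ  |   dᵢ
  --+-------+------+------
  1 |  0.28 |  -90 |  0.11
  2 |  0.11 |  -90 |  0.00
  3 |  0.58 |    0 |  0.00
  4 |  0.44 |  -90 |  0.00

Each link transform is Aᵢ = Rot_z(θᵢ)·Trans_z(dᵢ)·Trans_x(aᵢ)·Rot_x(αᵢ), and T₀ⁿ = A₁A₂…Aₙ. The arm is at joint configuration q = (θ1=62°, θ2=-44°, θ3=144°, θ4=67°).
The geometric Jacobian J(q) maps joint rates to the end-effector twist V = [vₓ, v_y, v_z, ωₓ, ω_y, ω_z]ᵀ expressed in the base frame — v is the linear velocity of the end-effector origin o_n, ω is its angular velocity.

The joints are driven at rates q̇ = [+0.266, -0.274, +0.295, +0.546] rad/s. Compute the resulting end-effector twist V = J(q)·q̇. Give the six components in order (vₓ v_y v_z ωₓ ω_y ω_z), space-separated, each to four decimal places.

o_n = [-0.0163, -0.2741, -0.4015]
J₁: ẑ×o_n = [0.2741, -0.0163, 0.0000], ω = ẑ
J2: z=[-0.8829, 0.4695, 0.0000] o=[0.1315, 0.2472, 0.1100] → [-0.2402, -0.4517, 0.5297, -0.8829, 0.4695, 0.0000]
J3: z=[0.3261, 0.6133, -0.7193] o=[0.1686, 0.3171, 0.1864] → [-0.7859, 0.3248, -0.0794, 0.3261, 0.6133, -0.7193]
J4: z=[0.3261, 0.6133, -0.7193] o=[0.3111, -0.1410, -0.1395] → [-0.2565, 0.3210, 0.1574, 0.3261, 0.6133, -0.7193]
V = J·q̇ = [-0.2332, 0.3905, -0.0826, 0.5162, 0.3872, -0.3390]

-0.2332 0.3905 -0.0826 0.5162 0.3872 -0.3390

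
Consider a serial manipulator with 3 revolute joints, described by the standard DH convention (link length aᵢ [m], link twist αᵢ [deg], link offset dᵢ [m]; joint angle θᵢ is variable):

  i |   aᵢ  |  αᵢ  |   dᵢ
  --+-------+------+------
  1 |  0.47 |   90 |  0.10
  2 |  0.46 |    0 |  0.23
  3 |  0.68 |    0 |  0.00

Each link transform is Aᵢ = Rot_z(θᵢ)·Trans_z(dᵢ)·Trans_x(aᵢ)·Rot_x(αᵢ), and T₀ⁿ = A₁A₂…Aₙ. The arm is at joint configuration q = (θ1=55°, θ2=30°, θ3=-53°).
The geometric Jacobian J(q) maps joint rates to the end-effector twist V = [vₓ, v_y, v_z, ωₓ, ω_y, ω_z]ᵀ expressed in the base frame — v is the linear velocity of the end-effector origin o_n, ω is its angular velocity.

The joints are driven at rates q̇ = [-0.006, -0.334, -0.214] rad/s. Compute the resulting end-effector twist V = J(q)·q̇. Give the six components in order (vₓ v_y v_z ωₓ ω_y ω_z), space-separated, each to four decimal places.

o_n = [1.0455, 1.0921, 0.0643]
J₁: ẑ×o_n = [-1.0921, 1.0455, 0.0000], ω = ẑ
J2: z=[0.8192, -0.5736, 0.0000] o=[0.2696, 0.3850, 0.1000] → [0.0205, 0.0292, 1.0243, 0.8192, -0.5736, 0.0000]
J3: z=[0.8192, -0.5736, 0.0000] o=[0.6865, 0.5794, 0.3300] → [0.1524, 0.2176, 0.6259, 0.8192, -0.5736, 0.0000]
V = J·q̇ = [-0.0329, -0.0626, -0.4761, -0.4489, 0.3143, -0.0060]

-0.0329 -0.0626 -0.4761 -0.4489 0.3143 -0.0060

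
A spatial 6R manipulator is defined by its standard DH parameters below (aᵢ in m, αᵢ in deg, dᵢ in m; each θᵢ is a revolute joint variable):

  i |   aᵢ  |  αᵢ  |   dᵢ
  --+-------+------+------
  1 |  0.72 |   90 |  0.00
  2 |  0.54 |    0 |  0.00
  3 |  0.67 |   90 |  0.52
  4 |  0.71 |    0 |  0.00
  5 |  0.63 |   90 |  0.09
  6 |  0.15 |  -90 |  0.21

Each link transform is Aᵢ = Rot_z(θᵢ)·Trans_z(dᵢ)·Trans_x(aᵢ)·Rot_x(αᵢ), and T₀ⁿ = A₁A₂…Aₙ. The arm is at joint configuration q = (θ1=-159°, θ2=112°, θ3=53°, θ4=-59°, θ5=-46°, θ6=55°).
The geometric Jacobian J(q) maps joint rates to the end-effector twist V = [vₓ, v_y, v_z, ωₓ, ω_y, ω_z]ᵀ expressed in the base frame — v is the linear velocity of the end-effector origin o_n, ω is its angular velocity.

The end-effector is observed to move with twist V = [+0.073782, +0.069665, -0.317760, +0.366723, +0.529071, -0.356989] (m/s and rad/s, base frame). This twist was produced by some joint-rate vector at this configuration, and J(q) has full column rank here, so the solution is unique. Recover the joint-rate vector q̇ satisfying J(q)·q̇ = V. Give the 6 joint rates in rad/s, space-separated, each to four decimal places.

o_n = [0.3093, -0.6588, 0.8739]
J₁: ẑ×o_n = [0.6588, 0.3093, -0.0000], ω = ẑ
J2: z=[-0.3584, 0.9336, 0.0000] o=[-0.6722, -0.2580, 0.0000] → [0.8158, 0.3132, -0.7726, -0.3584, 0.9336, 0.0000]
J3: z=[-0.3584, 0.9336, 0.0000] o=[-0.4833, -0.1855, 0.5007] → [0.3484, 0.1337, -0.5703, -0.3584, 0.9336, 0.0000]
J4: z=[-0.2416, -0.0928, 0.9659] o=[-0.0655, 0.5319, 0.6741] → [1.1316, 0.4103, 0.3225, -0.2416, -0.0928, 0.9659]
J5: z=[-0.2416, -0.0928, 0.9659] o=[0.4824, 0.0903, 0.7687] → [0.7138, -0.1418, 0.1649, -0.2416, -0.0928, 0.9659]
J6: z=[-0.9638, -0.0927, -0.2500] o=[0.5317, -0.5426, 0.8135] → [-0.0346, 0.1138, 0.0913, -0.9638, -0.0927, -0.2500]
q̇ = J⁺·V = [-0.4840, 0.1350, 0.3740, 0.3430, -0.3580, -0.5660]

-0.4840 0.1350 0.3740 0.3430 -0.3580 -0.5660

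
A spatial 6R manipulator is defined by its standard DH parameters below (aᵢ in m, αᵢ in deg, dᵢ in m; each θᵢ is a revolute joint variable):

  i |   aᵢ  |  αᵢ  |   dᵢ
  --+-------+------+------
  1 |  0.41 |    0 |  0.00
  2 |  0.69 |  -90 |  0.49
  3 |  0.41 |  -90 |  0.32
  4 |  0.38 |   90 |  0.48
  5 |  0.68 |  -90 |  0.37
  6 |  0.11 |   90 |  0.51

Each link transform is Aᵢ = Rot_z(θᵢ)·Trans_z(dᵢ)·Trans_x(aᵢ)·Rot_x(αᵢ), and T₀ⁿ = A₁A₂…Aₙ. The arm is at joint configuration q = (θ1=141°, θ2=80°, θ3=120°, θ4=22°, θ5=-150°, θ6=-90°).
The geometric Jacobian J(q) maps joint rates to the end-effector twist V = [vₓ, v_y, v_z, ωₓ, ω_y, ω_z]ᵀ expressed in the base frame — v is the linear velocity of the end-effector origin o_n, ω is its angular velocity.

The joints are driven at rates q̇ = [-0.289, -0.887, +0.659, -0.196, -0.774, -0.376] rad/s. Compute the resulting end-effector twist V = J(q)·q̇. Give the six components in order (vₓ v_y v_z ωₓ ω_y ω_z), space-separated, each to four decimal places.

o_n = [-0.3073, -0.7229, -0.2086]
J₁: ẑ×o_n = [0.7229, -0.3073, 0.0000], ω = ẑ
J2: z=[0.0000, 0.0000, 1.0000] o=[-0.3186, 0.2580, 0.0000] → [0.9809, 0.0114, -0.0000, 0.0000, 0.0000, 1.0000]
J3: z=[0.6561, -0.7547, 0.0000] o=[-0.8394, -0.1947, 0.4900] → [0.5273, 0.4584, 0.0550, 0.6561, -0.7547, 0.0000]
J4: z=[0.6536, 0.5682, 0.5000] o=[-0.4747, -0.3017, 0.1349] → [0.0154, 0.3083, -0.3705, 0.6536, 0.5682, 0.5000]
J5: z=[0.7496, -0.5769, -0.3244] o=[-0.1214, 0.1941, 0.0698] → [-0.1369, 0.2690, -0.7946, 0.7496, -0.5769, -0.3244]
J6: z=[-0.5140, -0.1986, -0.8345] o=[-0.1276, -0.5582, 0.2526] → [-0.0459, -0.0872, 0.0490, -0.5140, -0.1986, -0.8345]
V = J·q̇ = [-0.6114, 0.1449, 0.7055, -0.0827, -0.0875, -0.7091]

-0.6114 0.1449 0.7055 -0.0827 -0.0875 -0.7091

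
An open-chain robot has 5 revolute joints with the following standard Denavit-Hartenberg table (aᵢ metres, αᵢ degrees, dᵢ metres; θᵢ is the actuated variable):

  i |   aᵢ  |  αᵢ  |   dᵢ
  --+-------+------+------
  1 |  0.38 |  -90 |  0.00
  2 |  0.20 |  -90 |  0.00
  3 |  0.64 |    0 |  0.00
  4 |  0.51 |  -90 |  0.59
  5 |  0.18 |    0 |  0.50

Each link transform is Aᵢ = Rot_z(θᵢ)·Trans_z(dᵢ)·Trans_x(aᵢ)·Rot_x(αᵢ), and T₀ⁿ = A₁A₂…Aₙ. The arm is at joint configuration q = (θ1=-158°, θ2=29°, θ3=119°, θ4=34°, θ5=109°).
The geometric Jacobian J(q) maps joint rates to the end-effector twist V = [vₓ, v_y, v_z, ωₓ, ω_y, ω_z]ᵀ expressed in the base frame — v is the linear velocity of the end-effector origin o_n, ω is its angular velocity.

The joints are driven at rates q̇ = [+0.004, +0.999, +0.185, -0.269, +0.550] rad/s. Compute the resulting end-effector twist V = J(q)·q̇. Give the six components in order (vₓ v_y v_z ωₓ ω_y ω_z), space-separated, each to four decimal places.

o_n = [0.3165, 0.4721, -0.0087]
J₁: ẑ×o_n = [-0.4721, 0.3165, 0.0000], ω = ẑ
J2: z=[0.3746, -0.9272, 0.0000] o=[-0.3523, -0.1424, 0.0000] → [0.0080, 0.0032, 0.8503, 0.3746, -0.9272, 0.0000]
J3: z=[0.4495, 0.1816, -0.8746] o=[-0.5145, -0.2079, -0.0970] → [0.6108, -0.7665, 0.1547, 0.4495, 0.1816, -0.8746]
J4: z=[0.4495, 0.1816, -0.8746] o=[-0.4726, 0.4128, 0.0535] → [0.0406, -0.6622, -0.1166, 0.4495, 0.1816, -0.8746]
J5: z=[0.7019, -0.6774, 0.2201] o=[0.0744, 0.8835, -0.2423] → [-0.0677, -0.1107, -0.1248, 0.7019, -0.6774, 0.2201]
V = J·q̇ = [0.0710, -0.0200, 0.8408, 0.7225, -1.3141, 0.1985]

0.0710 -0.0200 0.8408 0.7225 -1.3141 0.1985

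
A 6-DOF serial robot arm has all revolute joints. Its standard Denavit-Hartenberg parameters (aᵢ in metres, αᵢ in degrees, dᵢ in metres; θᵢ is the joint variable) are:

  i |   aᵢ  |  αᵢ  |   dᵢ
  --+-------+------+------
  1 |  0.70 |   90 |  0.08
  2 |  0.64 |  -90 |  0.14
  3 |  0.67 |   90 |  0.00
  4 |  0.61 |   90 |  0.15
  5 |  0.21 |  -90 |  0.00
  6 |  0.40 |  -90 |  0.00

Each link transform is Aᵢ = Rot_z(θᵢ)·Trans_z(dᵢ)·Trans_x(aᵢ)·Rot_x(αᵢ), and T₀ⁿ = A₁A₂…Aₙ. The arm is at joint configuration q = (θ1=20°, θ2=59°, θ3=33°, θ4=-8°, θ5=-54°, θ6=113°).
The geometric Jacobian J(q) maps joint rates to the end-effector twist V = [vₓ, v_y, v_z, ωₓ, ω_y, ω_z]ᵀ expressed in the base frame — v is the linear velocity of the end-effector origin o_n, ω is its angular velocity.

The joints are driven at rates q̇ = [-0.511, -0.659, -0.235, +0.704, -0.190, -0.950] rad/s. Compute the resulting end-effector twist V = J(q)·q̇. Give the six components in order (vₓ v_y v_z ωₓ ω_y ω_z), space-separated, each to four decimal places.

1.0834 -0.4004 -0.1451 -0.3550 0.0163 -0.9402

o_n = [1.1502, 0.9608, 1.7953]
J₁: ẑ×o_n = [-0.9608, 1.1502, 0.0000], ω = ẑ
J2: z=[0.3420, -0.9397, 0.0000] o=[0.6578, 0.2394, 0.0800] → [-1.6119, -0.5867, 0.7095, 0.3420, -0.9397, 0.0000]
J3: z=[-0.8055, -0.2932, 0.5150] o=[1.0154, 0.2206, 0.6286] → [-0.7233, 1.0092, -0.5567, -0.8055, -0.2932, 0.5150]
J4: z=[0.5504, -0.6922, 0.4668] o=[1.1626, 0.6625, 1.1102] → [-0.6135, -0.3829, 0.1557, 0.5504, -0.6922, 0.4668]
J5: z=[0.7671, 0.1985, -0.6101] o=[1.4462, 0.9819, 1.5708] → [0.0317, 0.0083, 0.0426, 0.7671, 0.1985, -0.6101]
J6: z=[0.5902, 0.1545, 0.7923] o=[1.3933, 1.1852, 1.5705] → [0.2125, -0.3253, -0.0948, 0.5902, 0.1545, 0.7923]
V = J·q̇ = [1.0834, -0.4004, -0.1451, -0.3550, 0.0163, -0.9402]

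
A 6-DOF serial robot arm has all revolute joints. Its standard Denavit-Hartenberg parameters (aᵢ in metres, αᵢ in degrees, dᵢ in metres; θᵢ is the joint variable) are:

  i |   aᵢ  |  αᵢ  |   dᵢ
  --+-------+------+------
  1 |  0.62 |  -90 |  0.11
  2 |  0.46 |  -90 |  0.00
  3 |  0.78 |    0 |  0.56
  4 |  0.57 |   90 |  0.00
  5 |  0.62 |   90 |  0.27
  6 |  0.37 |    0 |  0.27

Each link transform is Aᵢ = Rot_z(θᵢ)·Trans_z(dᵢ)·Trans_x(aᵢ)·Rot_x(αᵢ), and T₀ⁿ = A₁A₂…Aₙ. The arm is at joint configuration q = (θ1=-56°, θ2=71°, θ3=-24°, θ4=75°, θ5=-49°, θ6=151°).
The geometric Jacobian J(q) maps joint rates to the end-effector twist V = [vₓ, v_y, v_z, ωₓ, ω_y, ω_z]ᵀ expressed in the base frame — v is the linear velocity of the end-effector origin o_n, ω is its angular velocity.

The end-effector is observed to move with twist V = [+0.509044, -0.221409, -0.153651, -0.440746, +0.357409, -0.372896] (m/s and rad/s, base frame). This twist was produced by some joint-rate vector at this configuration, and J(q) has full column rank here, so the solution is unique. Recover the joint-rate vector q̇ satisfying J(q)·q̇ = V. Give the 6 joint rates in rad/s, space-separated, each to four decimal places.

0.6790 -0.2170 -0.0190 0.4620 0.6680 -0.6290

o_n = [0.7401, -0.8033, -1.7143]
J₁: ẑ×o_n = [0.8033, 0.7401, -0.0000], ω = ẑ
J2: z=[0.8290, 0.5592, 0.0000] o=[0.3467, -0.5140, 0.1100] → [-1.0202, 1.5124, -0.4598, 0.8290, 0.5592, 0.0000]
J3: z=[-0.5287, 0.7839, -0.3256] o=[0.4304, -0.6382, -0.3249] → [-1.1429, -0.8354, -0.1554, -0.5287, 0.7839, -0.3256]
J4: z=[-0.5287, 0.7839, -0.3256] o=[0.5271, -0.2141, -1.1810] → [-0.6099, -0.3513, 0.1446, -0.5287, 0.7839, -0.3256]
J5: z=[0.6632, 0.1422, -0.7348] o=[0.2252, -0.5586, -1.5202] → [-0.2074, -0.2496, -0.2355, 0.6632, 0.1422, -0.7348]
J6: z=[0.7467, -0.0581, 0.6627] o=[0.4362, -1.1329, -1.8083] → [-0.2239, 0.1312, 0.2637, 0.7467, -0.0581, 0.6627]
q̇ = J⁺·V = [0.6790, -0.2170, -0.0190, 0.4620, 0.6680, -0.6290]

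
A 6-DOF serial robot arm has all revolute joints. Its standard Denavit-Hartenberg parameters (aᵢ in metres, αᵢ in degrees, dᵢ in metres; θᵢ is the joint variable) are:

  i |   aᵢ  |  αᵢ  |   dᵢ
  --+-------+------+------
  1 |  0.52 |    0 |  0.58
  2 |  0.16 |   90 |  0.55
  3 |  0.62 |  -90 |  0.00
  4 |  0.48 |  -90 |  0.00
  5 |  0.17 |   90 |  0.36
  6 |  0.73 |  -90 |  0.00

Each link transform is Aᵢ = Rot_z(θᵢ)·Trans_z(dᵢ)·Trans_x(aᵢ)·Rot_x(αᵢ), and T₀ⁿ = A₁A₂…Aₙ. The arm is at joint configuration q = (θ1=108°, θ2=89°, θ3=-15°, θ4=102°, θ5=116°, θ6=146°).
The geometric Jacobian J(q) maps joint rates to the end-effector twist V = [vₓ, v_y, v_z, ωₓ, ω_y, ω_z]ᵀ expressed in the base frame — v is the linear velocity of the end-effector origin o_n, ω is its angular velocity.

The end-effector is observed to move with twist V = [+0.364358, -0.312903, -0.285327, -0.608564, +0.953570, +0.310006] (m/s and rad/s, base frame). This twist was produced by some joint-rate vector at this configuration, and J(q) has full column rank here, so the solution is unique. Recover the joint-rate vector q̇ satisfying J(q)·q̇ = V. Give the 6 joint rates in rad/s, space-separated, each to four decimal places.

o_n = [-0.0152, 0.0200, 1.5779]
J₁: ẑ×o_n = [-0.0200, -0.0152, 0.0000], ω = ẑ
J2: z=[0.0000, 0.0000, 1.0000] o=[-0.1607, 0.4945, 0.5800] → [0.4746, 0.1455, -0.0000, 0.0000, 0.0000, 1.0000]
J3: z=[-0.2924, 0.9563, 0.0000] o=[-0.3137, 0.4478, 1.1300] → [0.4284, 0.1310, -0.1604, -0.2924, 0.9563, 0.0000]
J4: z=[-0.2475, -0.0757, 0.9659] o=[-0.8864, 0.2727, 0.9695] → [0.1981, 0.9921, 0.1285, -0.2475, -0.0757, 0.9659]
J5: z=[0.8427, 0.4751, 0.2532] o=[-0.6569, -0.1481, 0.9954] → [0.2342, -0.3285, -0.1632, 0.8427, 0.4751, 0.2532]
J6: z=[0.5382, -0.7548, -0.3751] o=[-0.3514, 0.0998, 0.9349] → [-0.5153, -0.4722, 0.2108, 0.5382, -0.7548, -0.3751]
q̇ = J⁺·V = [0.8660, 0.0640, 0.5540, -0.8220, -0.3320, -0.6880]

0.8660 0.0640 0.5540 -0.8220 -0.3320 -0.6880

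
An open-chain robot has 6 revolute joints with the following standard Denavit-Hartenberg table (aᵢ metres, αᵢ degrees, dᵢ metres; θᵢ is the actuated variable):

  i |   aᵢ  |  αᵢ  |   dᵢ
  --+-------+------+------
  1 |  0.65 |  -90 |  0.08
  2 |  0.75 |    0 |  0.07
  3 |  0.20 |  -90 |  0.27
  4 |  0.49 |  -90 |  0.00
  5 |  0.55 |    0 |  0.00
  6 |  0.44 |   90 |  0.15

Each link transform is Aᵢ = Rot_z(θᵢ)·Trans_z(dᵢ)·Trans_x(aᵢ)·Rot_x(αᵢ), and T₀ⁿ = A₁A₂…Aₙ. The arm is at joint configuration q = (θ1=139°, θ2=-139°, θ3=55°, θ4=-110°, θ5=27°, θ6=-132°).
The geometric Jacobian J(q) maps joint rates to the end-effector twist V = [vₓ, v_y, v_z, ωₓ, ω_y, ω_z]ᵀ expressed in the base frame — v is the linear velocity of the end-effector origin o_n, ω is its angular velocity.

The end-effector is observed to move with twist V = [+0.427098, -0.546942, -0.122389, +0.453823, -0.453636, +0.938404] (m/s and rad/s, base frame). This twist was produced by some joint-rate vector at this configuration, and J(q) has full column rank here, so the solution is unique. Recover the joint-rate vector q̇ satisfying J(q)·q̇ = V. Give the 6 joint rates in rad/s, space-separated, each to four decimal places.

o_n = [-0.9892, -0.7371, 0.5982]
J₁: ẑ×o_n = [0.7371, -0.9892, 0.0000], ω = ẑ
J2: z=[-0.6561, -0.7547, 0.0000] o=[-0.4906, 0.4264, 0.0800] → [-0.3911, 0.3400, 0.3870, -0.6561, -0.7547, 0.0000]
J3: z=[-0.6561, -0.7547, 0.0000] o=[-0.1093, 0.0023, 0.5720] → [-0.0197, 0.0171, -0.1790, -0.6561, -0.7547, 0.0000]
J4: z=[-0.7506, 0.6525, -0.1045] o=[-0.3022, -0.1878, 0.7709] → [-0.1701, -0.0579, 0.8605, -0.7506, 0.6525, -0.1045]
J5: z=[-0.2985, -0.1937, 0.9345] o=[-0.5911, -0.5468, 0.6043] → [0.1790, -0.3739, -0.0203, -0.2985, -0.1937, 0.9345]
J6: z=[-0.2985, -0.1937, 0.9345] o=[-0.6925, -1.0688, 0.4637] → [-0.3360, -0.2371, -0.1565, -0.2985, -0.1937, 0.9345]
q̇ = J⁺·V = [0.8390, 0.7860, -0.7530, -0.6470, 0.0050, 0.0290]

0.8390 0.7860 -0.7530 -0.6470 0.0050 0.0290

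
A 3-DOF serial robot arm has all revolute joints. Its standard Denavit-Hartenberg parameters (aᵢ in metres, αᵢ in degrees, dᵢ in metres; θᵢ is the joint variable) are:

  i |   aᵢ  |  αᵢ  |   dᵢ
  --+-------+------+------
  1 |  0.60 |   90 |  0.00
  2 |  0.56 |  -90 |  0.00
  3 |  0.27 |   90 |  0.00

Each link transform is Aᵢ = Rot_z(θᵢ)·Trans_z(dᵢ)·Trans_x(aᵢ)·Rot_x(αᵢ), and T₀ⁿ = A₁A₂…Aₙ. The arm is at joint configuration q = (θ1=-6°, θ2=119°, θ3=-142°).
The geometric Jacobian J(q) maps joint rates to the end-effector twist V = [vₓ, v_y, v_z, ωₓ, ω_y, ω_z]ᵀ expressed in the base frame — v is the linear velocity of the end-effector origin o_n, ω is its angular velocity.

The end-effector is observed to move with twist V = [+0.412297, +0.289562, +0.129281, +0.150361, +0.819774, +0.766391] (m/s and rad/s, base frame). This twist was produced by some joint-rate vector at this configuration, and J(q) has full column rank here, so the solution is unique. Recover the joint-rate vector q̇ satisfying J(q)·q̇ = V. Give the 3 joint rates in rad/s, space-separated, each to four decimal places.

o_n = [0.4119, -0.2104, 0.3037]
J₁: ẑ×o_n = [0.2104, 0.4119, -0.0000], ω = ẑ
J2: z=[-0.1045, -0.9945, 0.0000] o=[0.5967, -0.0627, 0.0000] → [-0.3020, 0.0317, -0.1683, -0.1045, -0.9945, 0.0000]
J3: z=[-0.8698, 0.0914, -0.4848] o=[0.3267, -0.0343, 0.4898] → [-0.1024, -0.2032, 0.1454, -0.8698, 0.0914, -0.4848]
q̇ = J⁺·V = [0.7310, -0.8310, -0.0730]

0.7310 -0.8310 -0.0730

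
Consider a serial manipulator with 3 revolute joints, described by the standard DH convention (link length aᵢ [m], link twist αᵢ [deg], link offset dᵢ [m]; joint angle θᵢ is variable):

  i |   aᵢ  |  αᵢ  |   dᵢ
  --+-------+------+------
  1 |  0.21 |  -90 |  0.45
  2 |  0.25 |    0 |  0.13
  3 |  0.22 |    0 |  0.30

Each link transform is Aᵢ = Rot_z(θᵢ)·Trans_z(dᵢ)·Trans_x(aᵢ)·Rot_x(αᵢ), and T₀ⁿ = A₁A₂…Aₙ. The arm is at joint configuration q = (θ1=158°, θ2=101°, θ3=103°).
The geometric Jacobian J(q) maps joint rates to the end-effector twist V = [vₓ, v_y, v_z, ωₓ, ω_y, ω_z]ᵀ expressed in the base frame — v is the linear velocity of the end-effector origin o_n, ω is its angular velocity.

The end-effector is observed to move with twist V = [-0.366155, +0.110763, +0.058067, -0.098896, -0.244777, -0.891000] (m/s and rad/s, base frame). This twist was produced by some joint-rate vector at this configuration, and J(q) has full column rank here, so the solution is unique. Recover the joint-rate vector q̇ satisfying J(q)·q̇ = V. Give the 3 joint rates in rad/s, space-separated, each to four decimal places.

-0.8910 0.1050 0.1590

o_n = [-0.1252, -0.4132, 0.2941]
J₁: ẑ×o_n = [0.4132, -0.1252, 0.0000], ω = ẑ
J2: z=[-0.3746, -0.9272, 0.0000] o=[-0.1947, 0.0787, 0.4500] → [0.1446, -0.0584, 0.2487, -0.3746, -0.9272, 0.0000]
J3: z=[-0.3746, -0.9272, 0.0000] o=[-0.1992, -0.0597, 0.2046] → [-0.0830, 0.0335, 0.2010, -0.3746, -0.9272, 0.0000]
q̇ = J⁺·V = [-0.8910, 0.1050, 0.1590]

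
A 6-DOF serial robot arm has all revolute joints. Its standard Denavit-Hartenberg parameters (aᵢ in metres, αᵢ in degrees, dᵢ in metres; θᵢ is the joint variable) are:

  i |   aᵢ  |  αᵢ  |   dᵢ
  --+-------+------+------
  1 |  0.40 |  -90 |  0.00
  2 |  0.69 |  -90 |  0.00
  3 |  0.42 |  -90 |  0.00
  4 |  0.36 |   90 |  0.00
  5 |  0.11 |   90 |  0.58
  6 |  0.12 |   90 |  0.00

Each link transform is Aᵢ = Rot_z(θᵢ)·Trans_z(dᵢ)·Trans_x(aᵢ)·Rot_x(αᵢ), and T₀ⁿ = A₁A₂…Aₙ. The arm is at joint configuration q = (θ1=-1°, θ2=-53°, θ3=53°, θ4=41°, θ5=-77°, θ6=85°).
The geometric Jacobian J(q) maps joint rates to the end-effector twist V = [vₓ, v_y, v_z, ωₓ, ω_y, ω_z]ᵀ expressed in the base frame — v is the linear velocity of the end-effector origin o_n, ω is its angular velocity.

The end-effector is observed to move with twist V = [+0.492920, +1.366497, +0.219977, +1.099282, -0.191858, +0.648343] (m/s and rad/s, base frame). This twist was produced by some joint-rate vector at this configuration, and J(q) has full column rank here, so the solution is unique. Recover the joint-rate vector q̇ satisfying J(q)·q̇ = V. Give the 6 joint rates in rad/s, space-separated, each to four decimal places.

o_n = [1.4993, -0.8909, 1.0239]
J₁: ẑ×o_n = [0.8909, 1.4993, -0.0000], ω = ẑ
J2: z=[0.0175, 0.9998, 0.0000] o=[0.3999, -0.0070, 0.0000] → [1.0237, -0.0179, -1.1146, 0.0175, 0.9998, 0.0000]
J3: z=[0.7985, -0.0139, -0.6018] o=[0.8151, -0.0142, 0.5511] → [-0.5342, -0.7893, -0.6905, 0.7985, -0.0139, -0.6018]
J4: z=[-0.4911, -0.5933, -0.6378] o=[0.9614, -0.3523, 0.7529] → [-0.5044, -0.2101, 0.5837, -0.4911, -0.5933, -0.6378]
J5: z=[0.8311, -0.5385, -0.1389] o=[0.8674, -0.5676, 1.0256] → [-0.0440, -0.0863, 0.0716, 0.8311, -0.5385, -0.1389]
J6: z=[0.3649, 0.7164, -0.5947] o=[1.3956, -0.8312, 1.0322] → [-0.0415, -0.0587, -0.0961, 0.3649, 0.7164, -0.5947]
q̇ = J⁺·V = [0.9720, -0.4270, 0.0810, -0.3330, 0.7770, 0.6380]

0.9720 -0.4270 0.0810 -0.3330 0.7770 0.6380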